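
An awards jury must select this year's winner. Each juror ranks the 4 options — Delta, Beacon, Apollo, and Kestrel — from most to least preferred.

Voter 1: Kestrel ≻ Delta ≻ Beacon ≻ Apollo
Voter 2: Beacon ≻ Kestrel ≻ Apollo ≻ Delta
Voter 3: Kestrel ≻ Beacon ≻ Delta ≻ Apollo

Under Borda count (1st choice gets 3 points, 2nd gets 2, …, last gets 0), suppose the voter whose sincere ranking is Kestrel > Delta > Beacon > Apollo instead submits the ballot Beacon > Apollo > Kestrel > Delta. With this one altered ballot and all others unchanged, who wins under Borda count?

Borda totals with the altered ballot: Delta 1, Beacon 8, Apollo 3, Kestrel 6.
The switch changes the winner from Kestrel to Beacon.

Beacon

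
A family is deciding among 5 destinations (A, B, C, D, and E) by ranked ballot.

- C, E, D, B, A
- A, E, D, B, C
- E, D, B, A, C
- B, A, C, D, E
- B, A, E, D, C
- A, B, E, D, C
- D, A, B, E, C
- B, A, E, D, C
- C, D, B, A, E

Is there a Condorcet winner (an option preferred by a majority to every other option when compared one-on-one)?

Head-to-head results (9 voters total):
A vs B: B wins 6–3.
A vs C: A wins 7–2.
A vs D: A wins 5–4.
A vs E: A wins 7–2.
B vs C: B wins 7–2.
B vs D: D wins 5–4.
B vs E: B wins 6–3.
C vs D: D wins 6–3.
C vs E: E wins 6–3.
D vs E: E wins 6–3.
No candidate beats all others: A beats D beats B beats A, a majority cycle.

No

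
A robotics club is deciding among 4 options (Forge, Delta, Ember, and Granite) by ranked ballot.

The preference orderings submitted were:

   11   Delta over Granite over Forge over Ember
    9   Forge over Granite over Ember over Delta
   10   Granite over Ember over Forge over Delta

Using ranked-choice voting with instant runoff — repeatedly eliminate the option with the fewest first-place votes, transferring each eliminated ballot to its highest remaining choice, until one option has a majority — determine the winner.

Granite

Round 1: Delta 11, Granite 10, Forge 9, Ember 0. Ember has the fewest and is eliminated.
Round 2: Delta 11, Granite 10, Forge 9. Forge has the fewest and is eliminated.
Round 3: Granite 19, Delta 11. Granite has a majority.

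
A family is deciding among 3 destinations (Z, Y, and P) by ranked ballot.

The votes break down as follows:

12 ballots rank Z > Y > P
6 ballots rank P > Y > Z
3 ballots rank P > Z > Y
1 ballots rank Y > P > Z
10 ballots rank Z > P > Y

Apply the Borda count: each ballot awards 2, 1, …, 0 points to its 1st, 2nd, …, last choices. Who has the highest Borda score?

Z

Borda scores:
  Z: 12·2 + 6·0 + 3·1 + 0 + 10·2 = 47
  Y: 12·1 + 6·1 + 3·0 + 2 + 10·0 = 20
  P: 12·0 + 6·2 + 3·2 + 1 + 10·1 = 29
Z has the highest total.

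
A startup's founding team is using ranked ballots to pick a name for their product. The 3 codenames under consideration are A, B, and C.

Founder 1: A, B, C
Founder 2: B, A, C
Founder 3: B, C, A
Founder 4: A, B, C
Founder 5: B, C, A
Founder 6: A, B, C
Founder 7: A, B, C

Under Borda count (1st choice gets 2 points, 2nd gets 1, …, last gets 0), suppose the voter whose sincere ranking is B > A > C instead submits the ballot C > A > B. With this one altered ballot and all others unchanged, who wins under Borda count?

Borda totals with the altered ballot: A 9, B 8, C 4.
The switch changes the winner from B to A.

A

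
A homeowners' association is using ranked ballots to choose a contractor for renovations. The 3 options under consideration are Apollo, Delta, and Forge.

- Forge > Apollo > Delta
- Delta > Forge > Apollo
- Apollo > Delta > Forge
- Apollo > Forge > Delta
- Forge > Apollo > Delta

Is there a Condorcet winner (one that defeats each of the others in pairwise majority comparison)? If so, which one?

Head-to-head results (5 voters total):
Apollo vs Delta: Apollo wins 4–1.
Apollo vs Forge: Forge wins 3–2.
Delta vs Forge: Forge wins 3–2.
Forge beats each rival — Apollo (3–2), Delta (3–2) — so Forge is the Condorcet winner.

Forge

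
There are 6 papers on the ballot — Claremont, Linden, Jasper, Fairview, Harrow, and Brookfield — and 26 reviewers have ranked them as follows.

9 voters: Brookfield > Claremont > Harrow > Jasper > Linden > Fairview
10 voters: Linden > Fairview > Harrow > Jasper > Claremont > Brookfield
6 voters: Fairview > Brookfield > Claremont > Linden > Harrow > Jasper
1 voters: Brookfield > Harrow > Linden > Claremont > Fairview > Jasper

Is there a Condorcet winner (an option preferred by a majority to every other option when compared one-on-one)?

No

Head-to-head results (26 voters total):
Claremont vs Linden: Claremont wins 15–11.
Claremont vs Jasper: Claremont wins 16–10.
Claremont vs Fairview: Fairview wins 16–10.
Claremont vs Harrow: Claremont wins 15–11.
Claremont vs Brookfield: Brookfield wins 16–10.
Linden vs Jasper: Linden wins 17–9.
Linden vs Fairview: Linden wins 20–6.
Linden vs Harrow: Linden wins 16–10.
Linden vs Brookfield: Brookfield wins 16–10.
Jasper vs Fairview: Fairview wins 17–9.
Jasper vs Harrow: Harrow wins 26–0.
Jasper vs Brookfield: Brookfield wins 16–10.
Fairview vs Harrow: Fairview wins 16–10.
Fairview vs Brookfield: Fairview wins 16–10.
Harrow vs Brookfield: Brookfield wins 16–10.
No candidate beats all others: Claremont beats Linden beats Fairview beats Claremont, a majority cycle.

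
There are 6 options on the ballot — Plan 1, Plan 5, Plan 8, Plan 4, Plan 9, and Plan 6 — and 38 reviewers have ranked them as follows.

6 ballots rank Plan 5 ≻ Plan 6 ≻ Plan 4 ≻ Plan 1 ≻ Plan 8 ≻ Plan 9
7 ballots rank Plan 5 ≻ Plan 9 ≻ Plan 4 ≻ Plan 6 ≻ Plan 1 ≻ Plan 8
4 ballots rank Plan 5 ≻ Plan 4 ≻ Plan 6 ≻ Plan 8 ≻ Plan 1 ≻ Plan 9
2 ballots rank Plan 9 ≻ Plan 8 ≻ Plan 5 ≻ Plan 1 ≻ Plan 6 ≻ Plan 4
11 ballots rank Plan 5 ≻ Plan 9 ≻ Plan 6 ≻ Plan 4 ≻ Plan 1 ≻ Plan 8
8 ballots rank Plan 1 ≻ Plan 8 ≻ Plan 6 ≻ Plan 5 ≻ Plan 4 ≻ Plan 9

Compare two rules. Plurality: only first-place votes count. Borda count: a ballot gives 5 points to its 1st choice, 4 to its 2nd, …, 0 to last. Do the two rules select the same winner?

Plurality first-place counts: Plan 1 8, Plan 5 28, Plan 8 0, Plan 4 0, Plan 9 2, Plan 6 0 → Plan 5.
Borda totals: Plan 1 78, Plan 5 162, Plan 8 54, Plan 4 85, Plan 9 82, Plan 6 109 → Plan 5.
The two rules agree on Plan 5.

Yes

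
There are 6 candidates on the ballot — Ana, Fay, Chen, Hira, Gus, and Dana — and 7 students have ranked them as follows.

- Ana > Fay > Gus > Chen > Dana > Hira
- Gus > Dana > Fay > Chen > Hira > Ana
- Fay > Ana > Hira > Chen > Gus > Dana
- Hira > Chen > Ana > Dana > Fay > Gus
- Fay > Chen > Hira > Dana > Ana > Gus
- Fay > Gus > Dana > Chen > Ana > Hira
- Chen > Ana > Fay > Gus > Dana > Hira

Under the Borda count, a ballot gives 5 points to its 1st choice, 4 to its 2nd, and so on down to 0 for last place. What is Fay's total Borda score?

Borda scores:
  Ana: 5 + 0 + 4 + 3 + 1 + 1 + 4 = 18
  Fay: 4 + 3 + 5 + 1 + 5 + 5 + 3 = 26
  Chen: 2 + 2 + 2 + 4 + 4 + 2 + 5 = 21
  Hira: 0 + 1 + 3 + 5 + 3 + 0 + 0 = 12
  Gus: 3 + 5 + 1 + 0 + 0 + 4 + 2 = 15
  Dana: 1 + 4 + 0 + 2 + 2 + 3 + 1 = 13

26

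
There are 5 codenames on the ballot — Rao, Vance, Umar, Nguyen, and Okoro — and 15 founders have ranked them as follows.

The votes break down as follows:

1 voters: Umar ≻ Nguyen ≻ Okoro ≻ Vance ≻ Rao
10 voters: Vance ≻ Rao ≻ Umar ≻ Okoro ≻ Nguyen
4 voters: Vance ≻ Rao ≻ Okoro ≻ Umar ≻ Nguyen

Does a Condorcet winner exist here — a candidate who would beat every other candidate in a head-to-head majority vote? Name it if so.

Head-to-head results (15 voters total):
Rao vs Vance: Vance wins 15–0.
Rao vs Umar: Rao wins 14–1.
Rao vs Nguyen: Rao wins 14–1.
Rao vs Okoro: Rao wins 14–1.
Vance vs Umar: Vance wins 14–1.
Vance vs Nguyen: Vance wins 14–1.
Vance vs Okoro: Vance wins 14–1.
Umar vs Nguyen: Umar wins 15–0.
Umar vs Okoro: Umar wins 11–4.
Nguyen vs Okoro: Okoro wins 14–1.
Vance beats each rival — Rao (15–0), Umar (14–1), Nguyen (14–1), Okoro (14–1) — so Vance is the Condorcet winner.

Vance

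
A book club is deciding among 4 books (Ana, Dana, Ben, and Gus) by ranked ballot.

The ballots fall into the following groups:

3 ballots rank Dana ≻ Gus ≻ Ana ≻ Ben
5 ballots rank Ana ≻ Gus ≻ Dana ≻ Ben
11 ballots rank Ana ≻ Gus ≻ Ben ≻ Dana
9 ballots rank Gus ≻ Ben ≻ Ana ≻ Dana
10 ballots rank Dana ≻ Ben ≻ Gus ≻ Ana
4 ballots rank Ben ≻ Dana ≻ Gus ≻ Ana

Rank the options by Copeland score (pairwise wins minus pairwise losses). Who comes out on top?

Pairwise results:
  Ana vs Dana: Ana wins 25–17.
  Ana vs Ben: Ben wins 23–19.
  Ana vs Gus: Gus wins 26–16.
  Dana vs Ben: Ben wins 24–18.
  Dana vs Gus: Gus wins 25–17.
  Ben vs Gus: Gus wins 28–14.
Copeland scores (wins − losses):
  Ana: 1 − 2 = -1
  Dana: 0 − 3 = -3
  Ben: 2 − 1 = 1
  Gus: 3 − 0 = 3
Gus has the best Copeland score.

Gus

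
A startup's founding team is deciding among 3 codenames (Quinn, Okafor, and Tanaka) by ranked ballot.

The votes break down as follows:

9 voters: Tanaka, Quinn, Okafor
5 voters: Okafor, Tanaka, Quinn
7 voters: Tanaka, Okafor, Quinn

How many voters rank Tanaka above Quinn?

Ballots ranking Tanaka above Quinn: 9+5+7 = 21.
Ballots ranking Quinn above Tanaka: 0.
So 21 of 21 voters prefer Tanaka to Quinn.

21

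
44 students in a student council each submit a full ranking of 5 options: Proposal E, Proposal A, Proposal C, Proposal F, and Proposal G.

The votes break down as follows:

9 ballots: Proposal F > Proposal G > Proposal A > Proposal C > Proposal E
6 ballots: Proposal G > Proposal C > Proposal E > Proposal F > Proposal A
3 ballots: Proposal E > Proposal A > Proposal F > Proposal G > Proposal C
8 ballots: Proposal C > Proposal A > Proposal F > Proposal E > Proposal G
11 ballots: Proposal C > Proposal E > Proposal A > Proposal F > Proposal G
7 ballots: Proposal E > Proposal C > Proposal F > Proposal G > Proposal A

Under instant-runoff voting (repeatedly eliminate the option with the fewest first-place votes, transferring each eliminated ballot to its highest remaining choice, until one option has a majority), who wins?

Round 1: Proposal C 19, Proposal E 10, Proposal F 9, Proposal G 6, Proposal A 0. Proposal A has the fewest and is eliminated.
Round 2: Proposal C 19, Proposal E 10, Proposal F 9, Proposal G 6. Proposal G has the fewest and is eliminated.
Round 3: Proposal C 25, Proposal E 10, Proposal F 9. Proposal C has a majority.

Proposal C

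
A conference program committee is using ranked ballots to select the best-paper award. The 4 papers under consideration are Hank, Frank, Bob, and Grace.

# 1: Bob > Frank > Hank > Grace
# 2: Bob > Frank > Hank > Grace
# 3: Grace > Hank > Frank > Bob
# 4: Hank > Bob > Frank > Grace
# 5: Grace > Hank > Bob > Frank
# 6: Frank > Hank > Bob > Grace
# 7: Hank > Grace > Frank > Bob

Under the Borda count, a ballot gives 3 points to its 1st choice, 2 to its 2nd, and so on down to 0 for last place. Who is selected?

Borda scores:
  Hank: 1 + 1 + 2 + 3 + 2 + 2 + 3 = 14
  Frank: 2 + 2 + 1 + 1 + 0 + 3 + 1 = 10
  Bob: 3 + 3 + 0 + 2 + 1 + 1 + 0 = 10
  Grace: 0 + 0 + 3 + 0 + 3 + 0 + 2 = 8
Hank has the highest total.

Hank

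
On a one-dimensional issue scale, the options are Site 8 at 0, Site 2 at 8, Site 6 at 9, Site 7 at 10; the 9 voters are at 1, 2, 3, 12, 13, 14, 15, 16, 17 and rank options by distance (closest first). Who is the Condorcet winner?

With single-peaked preferences on a line, the Condorcet winner is the candidate closest to the median voter.
The median voter (position 13) is closest to Site 7 at 10.
Check: Site 7 vs Site 2 — voters closer to Site 7: 6 of 9.

Site 7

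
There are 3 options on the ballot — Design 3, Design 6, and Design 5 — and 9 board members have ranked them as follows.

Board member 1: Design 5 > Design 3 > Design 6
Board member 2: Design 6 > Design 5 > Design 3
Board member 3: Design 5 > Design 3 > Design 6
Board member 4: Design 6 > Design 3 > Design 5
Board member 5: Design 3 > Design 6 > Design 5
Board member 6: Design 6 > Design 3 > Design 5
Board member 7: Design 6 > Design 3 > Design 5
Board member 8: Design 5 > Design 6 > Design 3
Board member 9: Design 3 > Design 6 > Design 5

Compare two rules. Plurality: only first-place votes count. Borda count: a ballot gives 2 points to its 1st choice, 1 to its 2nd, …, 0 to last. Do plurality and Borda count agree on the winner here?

Yes

Plurality first-place counts: Design 3 2, Design 6 4, Design 5 3 → Design 6.
Borda totals: Design 3 9, Design 6 11, Design 5 7 → Design 6.
The two rules agree on Design 6.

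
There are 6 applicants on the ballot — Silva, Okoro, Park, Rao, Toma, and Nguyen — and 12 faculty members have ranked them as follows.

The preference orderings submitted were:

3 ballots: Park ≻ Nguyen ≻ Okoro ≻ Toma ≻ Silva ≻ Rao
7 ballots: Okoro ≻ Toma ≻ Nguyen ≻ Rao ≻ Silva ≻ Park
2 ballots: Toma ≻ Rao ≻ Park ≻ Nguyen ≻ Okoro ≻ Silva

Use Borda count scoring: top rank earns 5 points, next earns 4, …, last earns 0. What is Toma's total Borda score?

44

Borda scores:
  Silva: 3·1 + 7·1 + 2·0 = 10
  Okoro: 3·3 + 7·5 + 2·1 = 46
  Park: 3·5 + 7·0 + 2·3 = 21
  Rao: 3·0 + 7·2 + 2·4 = 22
  Toma: 3·2 + 7·4 + 2·5 = 44
  Nguyen: 3·4 + 7·3 + 2·2 = 37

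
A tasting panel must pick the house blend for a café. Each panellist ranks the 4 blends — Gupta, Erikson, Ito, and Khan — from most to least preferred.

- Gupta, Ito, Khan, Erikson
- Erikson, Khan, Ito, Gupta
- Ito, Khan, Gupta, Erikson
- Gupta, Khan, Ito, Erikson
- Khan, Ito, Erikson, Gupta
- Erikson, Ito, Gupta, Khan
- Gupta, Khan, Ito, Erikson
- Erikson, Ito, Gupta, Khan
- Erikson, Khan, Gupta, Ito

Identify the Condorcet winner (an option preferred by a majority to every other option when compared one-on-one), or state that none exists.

Head-to-head results (9 voters total):
Gupta vs Erikson: Erikson wins 5–4.
Gupta vs Ito: Ito wins 5–4.
Gupta vs Khan: Gupta wins 5–4.
Erikson vs Ito: Ito wins 5–4.
Erikson vs Khan: Khan wins 5–4.
Ito vs Khan: Khan wins 5–4.
No candidate beats all others: Gupta beats Khan beats Erikson beats Gupta, a majority cycle.

None — there is no Condorcet winner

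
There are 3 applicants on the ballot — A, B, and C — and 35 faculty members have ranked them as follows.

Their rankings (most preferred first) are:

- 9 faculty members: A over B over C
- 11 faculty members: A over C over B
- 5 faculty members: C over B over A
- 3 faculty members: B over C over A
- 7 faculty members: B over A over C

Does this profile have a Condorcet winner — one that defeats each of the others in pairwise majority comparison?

Head-to-head results (35 voters total):
A vs B: A wins 20–15.
A vs C: A wins 27–8.
B vs C: B wins 19–16.
A beats each rival — B (20–15), C (27–8) — so A is the Condorcet winner.

Yes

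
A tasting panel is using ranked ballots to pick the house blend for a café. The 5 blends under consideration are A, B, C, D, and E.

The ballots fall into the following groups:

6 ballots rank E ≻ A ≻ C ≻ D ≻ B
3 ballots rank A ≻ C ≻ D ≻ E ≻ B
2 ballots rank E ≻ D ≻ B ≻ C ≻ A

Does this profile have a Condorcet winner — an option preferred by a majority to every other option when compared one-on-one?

Yes

Head-to-head results (11 voters total):
A vs B: A wins 9–2.
A vs C: A wins 9–2.
A vs D: A wins 9–2.
A vs E: E wins 8–3.
B vs C: C wins 9–2.
B vs D: D wins 11–0.
B vs E: E wins 11–0.
C vs D: C wins 9–2.
C vs E: E wins 8–3.
D vs E: E wins 8–3.
E beats each rival — A (8–3), B (11–0), C (8–3), D (8–3) — so E is the Condorcet winner.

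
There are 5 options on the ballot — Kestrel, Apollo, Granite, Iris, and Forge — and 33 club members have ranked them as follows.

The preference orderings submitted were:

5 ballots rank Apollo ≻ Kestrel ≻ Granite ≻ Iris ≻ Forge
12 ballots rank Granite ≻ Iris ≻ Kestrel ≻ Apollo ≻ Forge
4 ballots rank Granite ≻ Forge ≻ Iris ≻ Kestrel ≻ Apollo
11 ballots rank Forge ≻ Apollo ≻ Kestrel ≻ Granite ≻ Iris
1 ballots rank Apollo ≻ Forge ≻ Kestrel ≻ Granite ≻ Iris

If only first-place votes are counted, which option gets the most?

First-place vote totals:
  Kestrel: 0
  Apollo: 6
  Granite: 16
  Iris: 0
  Forge: 11
Granite has the most first-place votes.

Granite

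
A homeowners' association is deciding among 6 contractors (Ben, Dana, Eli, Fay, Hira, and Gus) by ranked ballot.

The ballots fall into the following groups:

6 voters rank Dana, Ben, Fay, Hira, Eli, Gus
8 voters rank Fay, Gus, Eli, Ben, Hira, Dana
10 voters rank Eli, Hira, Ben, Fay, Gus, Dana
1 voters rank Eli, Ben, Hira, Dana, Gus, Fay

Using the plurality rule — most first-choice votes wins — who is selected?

Eli

First-place vote totals:
  Ben: 0
  Dana: 6
  Eli: 11
  Fay: 8
  Hira: 0
  Gus: 0
Eli has the most first-place votes.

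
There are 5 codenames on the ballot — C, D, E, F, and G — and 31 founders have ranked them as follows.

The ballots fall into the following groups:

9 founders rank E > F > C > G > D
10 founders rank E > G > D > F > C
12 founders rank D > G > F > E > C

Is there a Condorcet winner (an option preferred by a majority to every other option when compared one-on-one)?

Head-to-head results (31 voters total):
C vs D: D wins 22–9.
C vs E: E wins 31–0.
C vs F: F wins 31–0.
C vs G: G wins 22–9.
D vs E: E wins 19–12.
D vs F: D wins 22–9.
D vs G: G wins 19–12.
E vs F: E wins 19–12.
E vs G: E wins 19–12.
F vs G: G wins 22–9.
E beats each rival — C (31–0), D (19–12), F (19–12), G (19–12) — so E is the Condorcet winner.

Yes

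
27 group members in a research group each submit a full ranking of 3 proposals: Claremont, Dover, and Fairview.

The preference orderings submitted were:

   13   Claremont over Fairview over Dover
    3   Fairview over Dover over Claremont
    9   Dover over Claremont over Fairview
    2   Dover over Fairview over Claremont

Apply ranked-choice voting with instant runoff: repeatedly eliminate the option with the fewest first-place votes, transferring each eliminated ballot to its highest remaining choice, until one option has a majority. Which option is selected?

Dover

Round 1: Claremont 13, Dover 11, Fairview 3. Fairview has the fewest and is eliminated.
Round 2: Dover 14, Claremont 13. Dover has a majority.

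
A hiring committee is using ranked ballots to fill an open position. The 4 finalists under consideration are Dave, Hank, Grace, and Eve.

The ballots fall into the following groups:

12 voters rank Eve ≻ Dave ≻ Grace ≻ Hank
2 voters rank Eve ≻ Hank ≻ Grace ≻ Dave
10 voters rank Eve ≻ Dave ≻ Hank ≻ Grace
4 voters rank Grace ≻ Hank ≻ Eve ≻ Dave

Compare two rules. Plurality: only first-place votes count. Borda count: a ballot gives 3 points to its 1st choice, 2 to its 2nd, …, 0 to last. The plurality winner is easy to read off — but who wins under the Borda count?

Plurality first-place counts: Dave 0, Hank 0, Grace 4, Eve 24 → Eve.
Borda totals: Dave 44, Hank 22, Grace 26, Eve 76 → Eve.

Eve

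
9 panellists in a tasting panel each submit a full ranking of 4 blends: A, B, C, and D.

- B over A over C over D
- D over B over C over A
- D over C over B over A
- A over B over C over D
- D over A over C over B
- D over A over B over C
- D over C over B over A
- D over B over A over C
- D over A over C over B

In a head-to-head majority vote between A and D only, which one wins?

Ballots ranking A above D: 2.
Ballots ranking D above A: 7.
D wins the head-to-head, 7–2.

D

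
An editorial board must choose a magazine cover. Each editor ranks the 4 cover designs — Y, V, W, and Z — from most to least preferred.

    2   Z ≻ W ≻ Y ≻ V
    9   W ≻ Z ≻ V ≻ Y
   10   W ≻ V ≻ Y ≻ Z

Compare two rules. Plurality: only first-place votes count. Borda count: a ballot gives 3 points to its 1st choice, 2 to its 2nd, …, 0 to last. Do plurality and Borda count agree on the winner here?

Plurality first-place counts: Y 0, V 0, W 19, Z 2 → W.
Borda totals: Y 12, V 29, W 61, Z 24 → W.
The two rules agree on W.

Yes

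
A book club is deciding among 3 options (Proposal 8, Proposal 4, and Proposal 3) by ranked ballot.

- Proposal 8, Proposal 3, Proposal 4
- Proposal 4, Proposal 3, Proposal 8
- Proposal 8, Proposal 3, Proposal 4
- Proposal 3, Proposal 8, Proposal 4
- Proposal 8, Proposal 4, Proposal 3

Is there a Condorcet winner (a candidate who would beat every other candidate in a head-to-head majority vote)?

Head-to-head results (5 voters total):
Proposal 8 vs Proposal 4: Proposal 8 wins 4–1.
Proposal 8 vs Proposal 3: Proposal 8 wins 3–2.
Proposal 4 vs Proposal 3: Proposal 3 wins 3–2.
Proposal 8 beats each rival — Proposal 4 (4–1), Proposal 3 (3–2) — so Proposal 8 is the Condorcet winner.

Yes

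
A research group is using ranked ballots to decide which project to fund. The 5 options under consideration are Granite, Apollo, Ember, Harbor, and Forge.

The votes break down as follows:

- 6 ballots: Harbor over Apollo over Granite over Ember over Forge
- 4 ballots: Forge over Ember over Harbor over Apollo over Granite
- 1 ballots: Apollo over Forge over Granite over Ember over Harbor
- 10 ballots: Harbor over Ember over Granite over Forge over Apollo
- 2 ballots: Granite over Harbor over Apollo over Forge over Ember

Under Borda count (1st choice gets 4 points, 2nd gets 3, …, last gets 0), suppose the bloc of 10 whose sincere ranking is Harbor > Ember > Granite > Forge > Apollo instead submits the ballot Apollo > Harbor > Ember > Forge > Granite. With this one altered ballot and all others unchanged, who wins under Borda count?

Apollo

Borda totals with the altered ballot: Granite 22, Apollo 70, Ember 39, Harbor 68, Forge 31.
The switch changes the winner from Harbor to Apollo.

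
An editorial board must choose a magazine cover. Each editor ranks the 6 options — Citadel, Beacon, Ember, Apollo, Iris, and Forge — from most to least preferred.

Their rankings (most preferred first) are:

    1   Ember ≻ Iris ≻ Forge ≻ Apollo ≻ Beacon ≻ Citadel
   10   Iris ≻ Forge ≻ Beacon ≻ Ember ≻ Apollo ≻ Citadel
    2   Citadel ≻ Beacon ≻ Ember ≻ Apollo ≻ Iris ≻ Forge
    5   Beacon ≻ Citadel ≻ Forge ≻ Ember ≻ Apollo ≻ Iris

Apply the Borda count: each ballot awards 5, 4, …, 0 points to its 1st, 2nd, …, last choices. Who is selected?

Borda scores:
  Citadel: 0 + 10·0 + 2·5 + 5·4 = 30
  Beacon: 1 + 10·3 + 2·4 + 5·5 = 64
  Ember: 5 + 10·2 + 2·3 + 5·2 = 41
  Apollo: 2 + 10·1 + 2·2 + 5·1 = 21
  Iris: 4 + 10·5 + 2·1 + 5·0 = 56
  Forge: 3 + 10·4 + 2·0 + 5·3 = 58
Beacon has the highest total.

Beacon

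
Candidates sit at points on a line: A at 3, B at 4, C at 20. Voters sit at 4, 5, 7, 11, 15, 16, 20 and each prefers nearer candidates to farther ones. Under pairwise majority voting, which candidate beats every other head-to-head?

With single-peaked preferences on a line, the Condorcet winner is the candidate closest to the median voter.
The median voter (position 11) is closest to B at 4.
Check: B vs A — voters closer to B: 7 of 7.

B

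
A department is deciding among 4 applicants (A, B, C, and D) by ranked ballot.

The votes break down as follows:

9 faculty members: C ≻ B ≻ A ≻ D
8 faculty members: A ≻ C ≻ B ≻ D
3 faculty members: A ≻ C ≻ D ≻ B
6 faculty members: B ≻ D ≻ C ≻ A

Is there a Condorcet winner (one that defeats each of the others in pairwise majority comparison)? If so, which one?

Head-to-head results (26 voters total):
A vs B: B wins 15–11.
A vs C: C wins 15–11.
A vs D: A wins 20–6.
B vs C: C wins 20–6.
B vs D: B wins 23–3.
C vs D: C wins 20–6.
C beats each rival — A (15–11), B (20–6), D (20–6) — so C is the Condorcet winner.

C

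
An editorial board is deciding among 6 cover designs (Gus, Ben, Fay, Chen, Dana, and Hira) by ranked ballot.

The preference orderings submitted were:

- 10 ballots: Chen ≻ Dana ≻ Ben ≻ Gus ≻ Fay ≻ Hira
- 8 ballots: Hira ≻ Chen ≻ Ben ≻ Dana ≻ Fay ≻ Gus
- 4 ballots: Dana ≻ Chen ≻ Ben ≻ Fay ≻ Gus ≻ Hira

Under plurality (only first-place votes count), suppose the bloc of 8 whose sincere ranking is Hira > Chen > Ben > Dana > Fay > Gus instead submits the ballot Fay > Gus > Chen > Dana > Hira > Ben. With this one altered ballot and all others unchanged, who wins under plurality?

Chen

First-place totals with the altered ballot: Gus 0, Ben 0, Fay 8, Chen 10, Dana 4, Hira 0.
The winner is unchanged: still Chen.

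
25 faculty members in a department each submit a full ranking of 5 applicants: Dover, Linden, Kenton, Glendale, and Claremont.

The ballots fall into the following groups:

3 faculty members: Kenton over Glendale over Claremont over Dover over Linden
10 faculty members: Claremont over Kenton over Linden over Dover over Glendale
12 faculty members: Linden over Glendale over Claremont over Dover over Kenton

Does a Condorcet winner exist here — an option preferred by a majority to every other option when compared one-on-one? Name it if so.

None — there is no Condorcet winner

Head-to-head results (25 voters total):
Dover vs Linden: Linden wins 22–3.
Dover vs Kenton: Kenton wins 13–12.
Dover vs Glendale: Glendale wins 15–10.
Dover vs Claremont: Claremont wins 25–0.
Linden vs Kenton: Kenton wins 13–12.
Linden vs Glendale: Linden wins 22–3.
Linden vs Claremont: Claremont wins 13–12.
Kenton vs Glendale: Kenton wins 13–12.
Kenton vs Claremont: Claremont wins 22–3.
Glendale vs Claremont: Glendale wins 15–10.
No candidate beats all others: Linden beats Glendale beats Claremont beats Linden, a majority cycle.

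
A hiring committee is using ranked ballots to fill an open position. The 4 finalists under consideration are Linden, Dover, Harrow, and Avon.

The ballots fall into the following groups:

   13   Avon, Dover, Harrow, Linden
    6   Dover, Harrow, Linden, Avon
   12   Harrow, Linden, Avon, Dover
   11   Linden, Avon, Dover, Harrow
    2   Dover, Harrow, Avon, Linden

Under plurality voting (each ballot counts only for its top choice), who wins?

First-place vote totals:
  Linden: 11
  Dover: 8
  Harrow: 12
  Avon: 13
Avon has the most first-place votes.

Avon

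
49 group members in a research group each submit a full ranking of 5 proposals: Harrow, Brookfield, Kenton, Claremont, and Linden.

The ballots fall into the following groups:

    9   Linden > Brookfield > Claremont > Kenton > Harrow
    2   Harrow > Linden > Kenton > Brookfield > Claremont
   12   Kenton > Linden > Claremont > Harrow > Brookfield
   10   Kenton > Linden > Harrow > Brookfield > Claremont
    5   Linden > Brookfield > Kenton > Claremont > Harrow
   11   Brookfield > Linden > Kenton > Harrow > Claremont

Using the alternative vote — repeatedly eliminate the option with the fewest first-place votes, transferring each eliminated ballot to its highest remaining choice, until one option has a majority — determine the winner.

Round 1: Kenton 22, Linden 14, Brookfield 11, Harrow 2, Claremont 0. Claremont has the fewest and is eliminated.
Round 2: Kenton 22, Linden 14, Brookfield 11, Harrow 2. Harrow has the fewest and is eliminated.
Round 3: Kenton 22, Linden 16, Brookfield 11. Brookfield has the fewest and is eliminated.
Round 4: Linden 27, Kenton 22. Linden has a majority.

Linden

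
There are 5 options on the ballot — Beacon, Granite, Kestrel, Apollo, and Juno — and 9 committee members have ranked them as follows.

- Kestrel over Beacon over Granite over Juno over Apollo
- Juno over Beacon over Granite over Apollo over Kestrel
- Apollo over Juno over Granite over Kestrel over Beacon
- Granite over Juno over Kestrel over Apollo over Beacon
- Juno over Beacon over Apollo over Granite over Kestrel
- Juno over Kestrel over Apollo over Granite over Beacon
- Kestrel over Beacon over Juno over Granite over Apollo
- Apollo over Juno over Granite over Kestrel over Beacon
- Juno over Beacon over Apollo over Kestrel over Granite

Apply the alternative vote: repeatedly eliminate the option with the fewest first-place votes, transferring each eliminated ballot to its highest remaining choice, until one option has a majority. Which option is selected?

Round 1: Juno 4, Kestrel 2, Apollo 2, Granite 1, Beacon 0. Beacon has the fewest and is eliminated.
Round 2: Juno 4, Kestrel 2, Apollo 2, Granite 1. Granite has the fewest and is eliminated.
Round 3: Juno 5, Kestrel 2, Apollo 2. Juno has a majority.

Juno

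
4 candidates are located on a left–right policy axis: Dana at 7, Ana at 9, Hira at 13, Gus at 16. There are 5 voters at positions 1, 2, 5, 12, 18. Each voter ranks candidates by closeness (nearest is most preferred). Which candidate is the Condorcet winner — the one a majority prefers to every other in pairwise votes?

With single-peaked preferences on a line, the Condorcet winner is the candidate closest to the median voter.
The median voter (position 5) is closest to Dana at 7.
Check: Dana vs Gus — voters closer to Dana: 3 of 5.

Dana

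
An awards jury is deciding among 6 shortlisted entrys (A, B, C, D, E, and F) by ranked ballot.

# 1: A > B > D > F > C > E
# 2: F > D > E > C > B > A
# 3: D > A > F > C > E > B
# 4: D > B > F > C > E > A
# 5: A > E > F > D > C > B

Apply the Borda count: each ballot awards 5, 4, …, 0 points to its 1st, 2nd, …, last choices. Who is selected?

D

Borda scores:
  A: 5 + 0 + 4 + 0 + 5 = 14
  B: 4 + 1 + 0 + 4 + 0 = 9
  C: 1 + 2 + 2 + 2 + 1 = 8
  D: 3 + 4 + 5 + 5 + 2 = 19
  E: 0 + 3 + 1 + 1 + 4 = 9
  F: 2 + 5 + 3 + 3 + 3 = 16
D has the highest total.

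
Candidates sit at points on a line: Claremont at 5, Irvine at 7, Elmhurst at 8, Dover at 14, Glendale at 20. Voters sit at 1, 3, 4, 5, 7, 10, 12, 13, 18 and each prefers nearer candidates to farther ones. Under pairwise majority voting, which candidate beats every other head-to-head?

With single-peaked preferences on a line, the Condorcet winner is the candidate closest to the median voter.
The median voter (position 7) is closest to Irvine at 7.
Check: Irvine vs Glendale — voters closer to Irvine: 8 of 9.

Irvine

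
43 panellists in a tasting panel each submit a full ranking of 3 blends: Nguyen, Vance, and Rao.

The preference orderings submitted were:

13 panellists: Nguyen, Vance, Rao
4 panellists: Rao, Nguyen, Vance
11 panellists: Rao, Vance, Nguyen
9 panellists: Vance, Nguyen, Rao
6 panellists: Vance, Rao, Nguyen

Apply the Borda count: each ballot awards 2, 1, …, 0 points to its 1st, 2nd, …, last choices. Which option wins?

Borda scores:
  Nguyen: 13·2 + 4·1 + 11·0 + 9·1 + 6·0 = 39
  Vance: 13·1 + 4·0 + 11·1 + 9·2 + 6·2 = 54
  Rao: 13·0 + 4·2 + 11·2 + 9·0 + 6·1 = 36
Vance has the highest total.

Vance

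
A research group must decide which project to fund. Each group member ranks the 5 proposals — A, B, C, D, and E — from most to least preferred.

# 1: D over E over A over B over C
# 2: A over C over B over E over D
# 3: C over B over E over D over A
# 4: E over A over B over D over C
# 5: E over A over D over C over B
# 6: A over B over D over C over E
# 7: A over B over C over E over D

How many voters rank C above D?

Ballots ranking C above D: 3.
Ballots ranking D above C: 4.
So 3 of 7 voters prefer C to D.

3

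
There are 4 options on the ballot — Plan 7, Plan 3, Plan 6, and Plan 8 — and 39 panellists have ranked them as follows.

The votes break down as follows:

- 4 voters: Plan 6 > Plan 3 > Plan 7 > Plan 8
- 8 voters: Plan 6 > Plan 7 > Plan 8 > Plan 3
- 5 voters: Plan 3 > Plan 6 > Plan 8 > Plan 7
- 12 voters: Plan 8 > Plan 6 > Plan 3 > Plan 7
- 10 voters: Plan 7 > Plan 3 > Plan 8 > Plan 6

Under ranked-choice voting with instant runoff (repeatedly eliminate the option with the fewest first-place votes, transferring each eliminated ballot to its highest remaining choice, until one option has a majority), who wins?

Plan 8

Round 1: Plan 6 12, Plan 8 12, Plan 7 10, Plan 3 5. Plan 3 has the fewest and is eliminated.
Round 2: Plan 6 17, Plan 8 12, Plan 7 10. Plan 7 has the fewest and is eliminated.
Round 3: Plan 8 22, Plan 6 17. Plan 8 has a majority.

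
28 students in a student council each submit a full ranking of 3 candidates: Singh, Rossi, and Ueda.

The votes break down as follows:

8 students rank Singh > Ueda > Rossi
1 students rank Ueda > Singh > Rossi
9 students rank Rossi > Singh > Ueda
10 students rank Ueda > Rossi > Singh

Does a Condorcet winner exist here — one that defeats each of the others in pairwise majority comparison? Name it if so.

None — there is no Condorcet winner

Head-to-head results (28 voters total):
Singh vs Rossi: Rossi wins 19–9.
Singh vs Ueda: Singh wins 17–11.
Rossi vs Ueda: Ueda wins 19–9.
No candidate beats all others: Singh beats Ueda beats Rossi beats Singh, a majority cycle.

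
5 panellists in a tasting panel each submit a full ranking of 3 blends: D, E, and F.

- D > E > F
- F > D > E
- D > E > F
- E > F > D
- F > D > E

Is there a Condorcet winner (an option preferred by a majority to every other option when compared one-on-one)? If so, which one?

Head-to-head results (5 voters total):
D vs E: D wins 4–1.
D vs F: F wins 3–2.
E vs F: E wins 3–2.
No candidate beats all others: D beats E beats F beats D, a majority cycle.

There is no Condorcet winner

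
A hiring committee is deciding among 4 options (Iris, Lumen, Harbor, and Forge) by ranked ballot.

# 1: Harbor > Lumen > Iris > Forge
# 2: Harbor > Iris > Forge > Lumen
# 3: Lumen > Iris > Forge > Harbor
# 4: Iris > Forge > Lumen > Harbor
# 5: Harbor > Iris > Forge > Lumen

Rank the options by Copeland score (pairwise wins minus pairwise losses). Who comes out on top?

Pairwise results:
  Iris vs Lumen: Iris wins 3–2.
  Iris vs Harbor: Harbor wins 3–2.
  Iris vs Forge: Iris wins 5–0.
  Lumen vs Harbor: Harbor wins 3–2.
  Lumen vs Forge: Forge wins 3–2.
  Harbor vs Forge: Harbor wins 3–2.
Copeland scores (wins − losses):
  Iris: 2 − 1 = 1
  Lumen: 0 − 3 = -3
  Harbor: 3 − 0 = 3
  Forge: 1 − 2 = -1
Harbor has the best Copeland score.

Harbor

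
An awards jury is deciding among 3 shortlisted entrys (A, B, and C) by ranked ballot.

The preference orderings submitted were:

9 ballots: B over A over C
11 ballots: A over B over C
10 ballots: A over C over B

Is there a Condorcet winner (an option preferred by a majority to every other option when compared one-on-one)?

Head-to-head results (30 voters total):
A vs B: A wins 21–9.
A vs C: A wins 30–0.
B vs C: B wins 20–10.
A beats each rival — B (21–9), C (30–0) — so A is the Condorcet winner.

Yes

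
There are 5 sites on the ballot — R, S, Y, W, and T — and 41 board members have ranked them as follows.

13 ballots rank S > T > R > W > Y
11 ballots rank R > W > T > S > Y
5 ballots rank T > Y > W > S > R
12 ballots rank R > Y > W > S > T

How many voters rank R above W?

36

Ballots ranking R above W: 13+11+12 = 36.
Ballots ranking W above R: 5.
So 36 of 41 voters prefer R to W.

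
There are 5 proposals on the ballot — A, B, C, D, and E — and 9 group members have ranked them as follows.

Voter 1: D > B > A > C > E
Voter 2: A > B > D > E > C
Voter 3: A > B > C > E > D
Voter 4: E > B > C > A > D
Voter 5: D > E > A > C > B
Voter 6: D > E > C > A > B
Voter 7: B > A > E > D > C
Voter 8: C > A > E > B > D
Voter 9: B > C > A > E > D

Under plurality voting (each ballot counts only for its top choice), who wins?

D

First-place vote totals:
  A: 2
  B: 2
  C: 1
  D: 3
  E: 1
D has the most first-place votes.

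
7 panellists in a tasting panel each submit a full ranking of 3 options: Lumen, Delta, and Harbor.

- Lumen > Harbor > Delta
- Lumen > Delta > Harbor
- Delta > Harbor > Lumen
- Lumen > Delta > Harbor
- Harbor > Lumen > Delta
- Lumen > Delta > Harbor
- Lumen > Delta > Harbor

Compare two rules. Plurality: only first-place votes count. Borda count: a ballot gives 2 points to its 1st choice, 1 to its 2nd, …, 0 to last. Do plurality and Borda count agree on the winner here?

Plurality first-place counts: Lumen 5, Delta 1, Harbor 1 → Lumen.
Borda totals: Lumen 11, Delta 6, Harbor 4 → Lumen.
The two rules agree on Lumen.

Yes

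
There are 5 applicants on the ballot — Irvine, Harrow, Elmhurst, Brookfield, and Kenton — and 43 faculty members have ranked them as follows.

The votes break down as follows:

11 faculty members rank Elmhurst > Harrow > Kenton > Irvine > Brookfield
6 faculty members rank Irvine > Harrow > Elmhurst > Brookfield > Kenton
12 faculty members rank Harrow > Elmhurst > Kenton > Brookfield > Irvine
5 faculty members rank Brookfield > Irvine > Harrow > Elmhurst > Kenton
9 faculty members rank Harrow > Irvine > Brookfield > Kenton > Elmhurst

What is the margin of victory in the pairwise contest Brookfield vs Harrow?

Ballots ranking Brookfield above Harrow: 5.
Ballots ranking Harrow above Brookfield: 11+6+12+9 = 38.
Harrow wins 38–5, a margin of 33.

33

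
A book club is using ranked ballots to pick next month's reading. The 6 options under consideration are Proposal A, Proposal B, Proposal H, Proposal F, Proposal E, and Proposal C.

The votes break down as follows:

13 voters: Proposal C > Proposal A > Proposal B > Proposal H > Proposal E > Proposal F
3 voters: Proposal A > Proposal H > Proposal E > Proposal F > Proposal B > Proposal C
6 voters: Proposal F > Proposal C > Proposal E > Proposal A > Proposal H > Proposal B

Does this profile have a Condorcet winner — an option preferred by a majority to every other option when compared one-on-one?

Head-to-head results (22 voters total):
Proposal A vs Proposal B: Proposal A wins 22–0.
Proposal A vs Proposal H: Proposal A wins 22–0.
Proposal A vs Proposal F: Proposal A wins 16–6.
Proposal A vs Proposal E: Proposal A wins 16–6.
Proposal A vs Proposal C: Proposal C wins 19–3.
Proposal B vs Proposal H: Proposal B wins 13–9.
Proposal B vs Proposal F: Proposal B wins 13–9.
Proposal B vs Proposal E: Proposal B wins 13–9.
Proposal B vs Proposal C: Proposal C wins 19–3.
Proposal H vs Proposal F: Proposal H wins 16–6.
Proposal H vs Proposal E: Proposal H wins 16–6.
Proposal H vs Proposal C: Proposal C wins 19–3.
Proposal F vs Proposal E: Proposal E wins 16–6.
Proposal F vs Proposal C: Proposal C wins 13–9.
Proposal E vs Proposal C: Proposal C wins 19–3.
Proposal C beats each rival — Proposal A (19–3), Proposal B (19–3), Proposal H (19–3), Proposal F (13–9), Proposal E (19–3) — so Proposal C is the Condorcet winner.

Yes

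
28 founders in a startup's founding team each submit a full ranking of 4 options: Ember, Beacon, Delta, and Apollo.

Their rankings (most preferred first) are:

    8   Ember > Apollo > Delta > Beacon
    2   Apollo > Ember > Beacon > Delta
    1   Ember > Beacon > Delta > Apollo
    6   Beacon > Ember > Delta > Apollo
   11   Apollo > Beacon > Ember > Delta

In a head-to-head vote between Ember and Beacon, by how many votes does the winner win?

Ballots ranking Ember above Beacon: 8+2+1 = 11.
Ballots ranking Beacon above Ember: 6+11 = 17.
Beacon wins 17–11, a margin of 6.

6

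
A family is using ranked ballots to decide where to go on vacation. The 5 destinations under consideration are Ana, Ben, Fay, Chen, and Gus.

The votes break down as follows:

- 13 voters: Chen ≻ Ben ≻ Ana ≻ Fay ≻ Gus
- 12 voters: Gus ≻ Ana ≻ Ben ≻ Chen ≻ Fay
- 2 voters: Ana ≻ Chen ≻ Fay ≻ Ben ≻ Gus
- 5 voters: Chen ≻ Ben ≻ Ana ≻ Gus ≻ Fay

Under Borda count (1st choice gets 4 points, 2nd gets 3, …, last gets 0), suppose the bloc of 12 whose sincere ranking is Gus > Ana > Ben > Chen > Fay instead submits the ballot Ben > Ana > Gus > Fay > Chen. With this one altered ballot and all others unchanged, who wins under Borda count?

Borda totals with the altered ballot: Ana 80, Ben 104, Fay 29, Chen 78, Gus 29.
The switch changes the winner from Chen to Ben.

Ben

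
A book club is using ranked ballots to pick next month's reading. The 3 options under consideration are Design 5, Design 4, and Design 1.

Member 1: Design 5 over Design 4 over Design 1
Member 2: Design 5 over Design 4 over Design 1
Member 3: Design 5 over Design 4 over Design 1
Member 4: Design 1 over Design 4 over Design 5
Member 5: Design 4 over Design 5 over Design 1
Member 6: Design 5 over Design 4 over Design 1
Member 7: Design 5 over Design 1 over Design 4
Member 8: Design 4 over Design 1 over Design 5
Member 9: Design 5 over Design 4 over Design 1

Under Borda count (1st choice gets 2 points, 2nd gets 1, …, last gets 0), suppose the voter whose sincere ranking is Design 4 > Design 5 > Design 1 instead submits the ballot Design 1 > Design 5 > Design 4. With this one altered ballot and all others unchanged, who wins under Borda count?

Borda totals with the altered ballot: Design 5 13, Design 4 8, Design 1 6.
The winner is unchanged: still Design 5.

Design 5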